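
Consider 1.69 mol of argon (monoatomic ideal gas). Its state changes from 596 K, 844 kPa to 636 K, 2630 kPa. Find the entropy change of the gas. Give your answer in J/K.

ΔS = nC_p ln(T₂/T₁) − nR ln(P₂/P₁), with C_p = 5R/2 = 20.79 J mol⁻¹ K⁻¹ for a monoatomic ideal gas.
ΔS = 1.69 × [20.79 × ln(636/596) − 8.314 × ln(2630/844)] = -13.7 J/K.

ΔS = -13.7 J/K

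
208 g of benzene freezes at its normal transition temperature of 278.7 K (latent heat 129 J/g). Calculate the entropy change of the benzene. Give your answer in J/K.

Heat released by the substance: Q = −mL = −208 × 129 = −26832 J.
At constant T, ΔS = Q_rev/T = −26832 / 278.7 = -96.3 J/K.

ΔS = -96.3 J/K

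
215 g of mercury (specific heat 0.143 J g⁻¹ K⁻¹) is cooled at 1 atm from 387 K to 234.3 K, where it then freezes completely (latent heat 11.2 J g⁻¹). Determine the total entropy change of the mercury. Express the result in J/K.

Cooling step: ΔS₁ = m c ln(T_tr/T_i) = 215 × 0.143 × ln(234.3/387) = -15.43 J/K.
Phase change: ΔS₂ = −mL/T_tr = −215 × 11.2 / 234.3 = -10.28 J/K.
ΔS_total = (-15.43) + (-10.28) = -25.7 J/K.

ΔS = -25.7 J/K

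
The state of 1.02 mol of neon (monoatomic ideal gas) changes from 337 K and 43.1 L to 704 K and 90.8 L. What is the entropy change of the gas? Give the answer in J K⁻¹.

Entropy is a state function: ΔS = nC_V ln(T₂/T₁) + nR ln(V₂/V₁), with C_V = 3R/2 = 12.47 J mol⁻¹ K⁻¹ for a monoatomic ideal gas.
ΔS = 1.02 × [12.47 × ln(704/337) + 8.314 × ln(90.8/43.1)] = 15.7 J/K.

ΔS = 15.7 J/K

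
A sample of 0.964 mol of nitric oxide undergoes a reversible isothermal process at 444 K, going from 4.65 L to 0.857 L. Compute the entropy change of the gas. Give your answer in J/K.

ΔS_gas = -13.6 J/K

For an isothermal ideal gas ΔS_gas = nR ln(V₂/V₁) = 0.964 × 8.314 × ln(0.857/4.65) = -13.6 J/K.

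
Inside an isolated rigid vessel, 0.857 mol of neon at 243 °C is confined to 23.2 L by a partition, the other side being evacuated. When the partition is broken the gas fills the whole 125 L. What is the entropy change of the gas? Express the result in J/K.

ΔS_gas = 12 J/K

No heat is exchanged and no work is done, so the ideal-gas temperature stays constant.
Entropy is a state function; using a reversible isothermal path, ΔS_gas = nR ln(V₂/V₁) = 0.857 × 8.314 × ln(125/23.2) = 12 J/K.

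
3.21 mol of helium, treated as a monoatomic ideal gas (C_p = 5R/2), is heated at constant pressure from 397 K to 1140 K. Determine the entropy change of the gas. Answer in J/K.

ΔS = 70.4 J/K

At constant pressure, ΔS = nC_p ln(T₂/T₁) with C_p = 5R/2 = 20.79 J mol⁻¹ K⁻¹.
ΔS = 3.21 × 20.79 × ln(1140/397) = 70.4 J/K.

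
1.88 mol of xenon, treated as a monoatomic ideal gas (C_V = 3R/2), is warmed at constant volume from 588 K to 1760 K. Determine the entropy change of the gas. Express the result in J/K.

ΔS = 25.7 J/K

At constant volume, ΔS = nC_V ln(T₂/T₁) with C_V = 3R/2 = 12.47 J mol⁻¹ K⁻¹.
ΔS = 1.88 × 12.47 × ln(1760/588) = 25.7 J/K.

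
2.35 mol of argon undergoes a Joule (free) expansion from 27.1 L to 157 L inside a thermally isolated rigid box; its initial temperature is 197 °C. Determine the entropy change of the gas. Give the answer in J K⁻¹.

For an ideal gas in free expansion Q = 0 and W = 0, so T is unchanged.
Entropy is a state function; using a reversible isothermal path, ΔS_gas = nR ln(V₂/V₁) = 2.35 × 8.314 × ln(157/27.1) = 34.3 J/K.

ΔS_gas = 34.3 J/K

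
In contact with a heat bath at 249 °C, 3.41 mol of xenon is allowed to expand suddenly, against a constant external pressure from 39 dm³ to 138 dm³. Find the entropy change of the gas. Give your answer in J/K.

Entropy is a state function, so ΔS_gas depends only on the end states.
For an isothermal ideal gas ΔS_gas = nR ln(V₂/V₁) = 3.41 × 8.314 × ln(138/39) = 35.8 J/K.

ΔS_gas = 35.8 J/K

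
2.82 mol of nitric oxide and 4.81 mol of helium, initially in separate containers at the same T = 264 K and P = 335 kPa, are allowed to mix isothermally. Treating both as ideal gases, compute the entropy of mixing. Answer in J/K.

Mole fractions: x_A = 2.82/7.63 = 0.37, x_B = 0.63.
ΔS_mix = −R(n_A ln x_A + n_B ln x_B) = −8.314 × (2.82 ln 0.37 + 4.81 ln 0.63) = 41.8 J/K.

ΔS_mix = 41.8 J/K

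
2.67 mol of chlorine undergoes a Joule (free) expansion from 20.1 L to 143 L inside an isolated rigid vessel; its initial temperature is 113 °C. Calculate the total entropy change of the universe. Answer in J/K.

No heat is exchanged and no work is done, so the ideal-gas temperature stays constant.
Entropy is a state function; using a reversible isothermal path, ΔS_gas = nR ln(V₂/V₁) = 2.67 × 8.314 × ln(143/20.1) = 43.6 J/K.
The insulated surroundings exchange no heat, so ΔS_surr = 0 and ΔS_universe = ΔS_gas.

ΔS_universe = 43.6 J/K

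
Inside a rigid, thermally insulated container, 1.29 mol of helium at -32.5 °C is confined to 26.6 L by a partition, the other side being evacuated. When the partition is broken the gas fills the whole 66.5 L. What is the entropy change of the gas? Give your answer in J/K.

For an ideal gas in free expansion Q = 0 and W = 0, so T is unchanged.
Entropy is a state function; using a reversible isothermal path, ΔS_gas = nR ln(V₂/V₁) = 1.29 × 8.314 × ln(66.5/26.6) = 9.83 J/K.

ΔS_gas = 9.83 J/K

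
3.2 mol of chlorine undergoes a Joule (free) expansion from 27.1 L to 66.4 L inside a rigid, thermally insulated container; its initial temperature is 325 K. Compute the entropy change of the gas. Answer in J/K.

ΔS_gas = 23.8 J/K

For an ideal gas in free expansion Q = 0 and W = 0, so T is unchanged.
Entropy is a state function; using a reversible isothermal path, ΔS_gas = nR ln(V₂/V₁) = 3.2 × 8.314 × ln(66.4/27.1) = 23.8 J/K.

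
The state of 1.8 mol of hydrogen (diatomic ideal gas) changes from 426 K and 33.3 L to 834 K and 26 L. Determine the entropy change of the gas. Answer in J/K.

ΔS = 21.4 J/K

Entropy is a state function: ΔS = nC_V ln(T₂/T₁) + nR ln(V₂/V₁), with C_V = 5R/2 = 20.79 J mol⁻¹ K⁻¹ for a diatomic ideal gas.
ΔS = 1.8 × [20.79 × ln(834/426) + 8.314 × ln(26/33.3)] = 21.4 J/K.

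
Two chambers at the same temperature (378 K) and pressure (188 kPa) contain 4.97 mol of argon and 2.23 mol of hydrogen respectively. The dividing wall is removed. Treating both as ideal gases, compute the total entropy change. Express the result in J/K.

Mole fractions: x_A = 4.97/7.2 = 0.69, x_B = 0.31.
ΔS_mix = −R(n_A ln x_A + n_B ln x_B) = −8.314 × (4.97 ln 0.69 + 2.23 ln 0.31) = 37 J/K.

ΔS_mix = 37 J/K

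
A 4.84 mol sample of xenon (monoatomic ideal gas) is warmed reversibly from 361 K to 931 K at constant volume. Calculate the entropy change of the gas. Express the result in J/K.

ΔS = 57.2 J/K

At constant volume, ΔS = nC_V ln(T₂/T₁) with C_V = 3R/2 = 12.47 J mol⁻¹ K⁻¹.
ΔS = 4.84 × 12.47 × ln(931/361) = 57.2 J/K.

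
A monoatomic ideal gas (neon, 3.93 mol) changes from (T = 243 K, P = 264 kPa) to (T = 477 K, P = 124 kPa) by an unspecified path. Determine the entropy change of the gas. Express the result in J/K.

ΔS = 79.8 J/K

ΔS = nC_p ln(T₂/T₁) − nR ln(P₂/P₁), with C_p = 5R/2 = 20.79 J mol⁻¹ K⁻¹ for a monoatomic ideal gas.
ΔS = 3.93 × [20.79 × ln(477/243) − 8.314 × ln(124/264)] = 79.8 J/K.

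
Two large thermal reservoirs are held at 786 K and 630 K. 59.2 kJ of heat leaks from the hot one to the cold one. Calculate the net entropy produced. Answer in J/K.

ΔS_hot = −Q/T_H = −59200/786 = -75.32 J/K and ΔS_cold = +Q/T_C = 59200/630 = 93.97 J/K.
ΔS_total = -75.32 + 93.97 = 18.7 J/K, positive as the second law requires.

ΔS_total = 18.7 J/K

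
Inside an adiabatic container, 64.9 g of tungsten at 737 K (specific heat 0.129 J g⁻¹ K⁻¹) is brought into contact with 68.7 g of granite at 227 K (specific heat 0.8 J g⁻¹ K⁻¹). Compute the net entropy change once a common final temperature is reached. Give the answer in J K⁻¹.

Energy balance: T_f = (m₁c₁T₁ + m₂c₂T₂)/(m₁c₁ + m₂c₂) = 294.42 K.
ΔS₁ = m₁c₁ ln(T_f/T₁) = 8.3721 × ln(294.42/737) = -7.682 J/K.
ΔS₂ = m₂c₂ ln(T_f/T₂) = 54.96 × ln(294.42/227) = 14.29 J/K.
ΔS_total = -7.682 + 14.29 = 6.61 J/K.

ΔS_total = 6.61 J/K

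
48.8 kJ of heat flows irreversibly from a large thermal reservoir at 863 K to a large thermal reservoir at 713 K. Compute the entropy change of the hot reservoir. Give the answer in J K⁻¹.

The hot reservoir loses heat Q, so ΔS_hot = −Q/T_H = −48800/863 = -56.5 J/K.

ΔS_hot = -56.5 J/K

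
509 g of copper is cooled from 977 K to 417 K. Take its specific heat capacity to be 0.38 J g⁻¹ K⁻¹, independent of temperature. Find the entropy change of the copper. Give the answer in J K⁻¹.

ΔS = -165 J/K

ΔS = ∫dQ_rev/T = m c ln(T₂/T₁) = 509 × 0.38 × ln(417/977) = -165 J/K.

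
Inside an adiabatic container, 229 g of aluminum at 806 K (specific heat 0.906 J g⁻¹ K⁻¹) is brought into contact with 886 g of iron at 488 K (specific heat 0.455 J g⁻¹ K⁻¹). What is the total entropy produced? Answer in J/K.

ΔS_total = 18 J/K

Energy balance: T_f = (m₁c₁T₁ + m₂c₂T₂)/(m₁c₁ + m₂c₂) = 596.05 K.
ΔS₁ = m₁c₁ ln(T_f/T₁) = 207.474 × ln(596.05/806) = -62.61 J/K.
ΔS₂ = m₂c₂ ln(T_f/T₂) = 403.13 × ln(596.05/488) = 80.63 J/K.
ΔS_total = -62.61 + 80.63 = 18 J/K.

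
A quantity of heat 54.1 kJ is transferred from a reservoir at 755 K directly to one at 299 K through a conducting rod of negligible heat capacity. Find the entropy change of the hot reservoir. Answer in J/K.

ΔS_hot = -71.7 J/K

The hot reservoir loses heat Q, so ΔS_hot = −Q/T_H = −54100/755 = -71.7 J/K.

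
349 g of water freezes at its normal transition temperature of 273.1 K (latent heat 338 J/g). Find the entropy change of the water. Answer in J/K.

Heat released by the substance: Q = −mL = −349 × 338 = −117962 J.
At constant T, ΔS = Q_rev/T = −117962 / 273.1 = -432 J/K.

ΔS = -432 J/K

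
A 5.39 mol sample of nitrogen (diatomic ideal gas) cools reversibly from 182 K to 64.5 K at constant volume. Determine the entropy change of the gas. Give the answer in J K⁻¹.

ΔS = -116 J/K

At constant volume, ΔS = nC_V ln(T₂/T₁) with C_V = 5R/2 = 20.79 J mol⁻¹ K⁻¹.
ΔS = 5.39 × 20.79 × ln(64.5/182) = -116 J/K.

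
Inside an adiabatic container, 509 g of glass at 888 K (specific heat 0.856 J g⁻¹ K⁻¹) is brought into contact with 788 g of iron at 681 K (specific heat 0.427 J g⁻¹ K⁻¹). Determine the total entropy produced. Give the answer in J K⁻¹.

ΔS_total = 6.59 J/K

Energy balance: T_f = (m₁c₁T₁ + m₂c₂T₂)/(m₁c₁ + m₂c₂) = 797.8 K.
ΔS₁ = m₁c₁ ln(T_f/T₁) = 435.704 × ln(797.8/888) = -46.67 J/K.
ΔS₂ = m₂c₂ ln(T_f/T₂) = 336.476 × ln(797.8/681) = 53.26 J/K.
ΔS_total = -46.67 + 53.26 = 6.59 J/K.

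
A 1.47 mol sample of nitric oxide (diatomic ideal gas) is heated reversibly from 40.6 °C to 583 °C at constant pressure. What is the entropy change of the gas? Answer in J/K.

ΔS = 42.9 J/K

In kelvin: T₁ = 313.75 K, T₂ = 856.15 K. At constant pressure, ΔS = nC_p ln(T₂/T₁) with C_p = 7R/2 = 29.1 J mol⁻¹ K⁻¹.
ΔS = 1.47 × 29.1 × ln(856.15/313.75) = 42.9 J/K.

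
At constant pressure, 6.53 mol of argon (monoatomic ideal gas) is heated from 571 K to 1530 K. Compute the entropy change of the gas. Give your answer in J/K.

At constant pressure, ΔS = nC_p ln(T₂/T₁) with C_p = 5R/2 = 20.79 J mol⁻¹ K⁻¹.
ΔS = 6.53 × 20.79 × ln(1530/571) = 134 J/K.

ΔS = 134 J/K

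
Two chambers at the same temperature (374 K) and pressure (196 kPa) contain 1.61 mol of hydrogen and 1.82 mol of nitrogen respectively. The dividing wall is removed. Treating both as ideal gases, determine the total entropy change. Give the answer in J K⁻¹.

ΔS_mix = 19.7 J/K

Mole fractions: x_A = 1.61/3.43 = 0.469, x_B = 0.531.
ΔS_mix = −R(n_A ln x_A + n_B ln x_B) = −8.314 × (1.61 ln 0.469 + 1.82 ln 0.531) = 19.7 J/K.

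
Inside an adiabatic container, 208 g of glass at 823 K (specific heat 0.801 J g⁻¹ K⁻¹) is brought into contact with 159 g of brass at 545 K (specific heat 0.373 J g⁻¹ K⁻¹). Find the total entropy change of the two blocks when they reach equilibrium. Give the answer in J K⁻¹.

Energy balance: T_f = (m₁c₁T₁ + m₂c₂T₂)/(m₁c₁ + m₂c₂) = 750.02 K.
ΔS₁ = m₁c₁ ln(T_f/T₁) = 166.608 × ln(750.02/823) = -15.47 J/K.
ΔS₂ = m₂c₂ ln(T_f/T₂) = 59.307 × ln(750.02/545) = 18.94 J/K.
ΔS_total = -15.47 + 18.94 = 3.47 J/K.

ΔS_total = 3.47 J/K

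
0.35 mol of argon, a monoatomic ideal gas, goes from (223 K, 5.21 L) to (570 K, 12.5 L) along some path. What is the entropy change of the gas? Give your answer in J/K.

Entropy is a state function: ΔS = nC_V ln(T₂/T₁) + nR ln(V₂/V₁), with C_V = 3R/2 = 12.47 J mol⁻¹ K⁻¹ for a monoatomic ideal gas.
ΔS = 0.35 × [12.47 × ln(570/223) + 8.314 × ln(12.5/5.21)] = 6.64 J/K.

ΔS = 6.64 J/K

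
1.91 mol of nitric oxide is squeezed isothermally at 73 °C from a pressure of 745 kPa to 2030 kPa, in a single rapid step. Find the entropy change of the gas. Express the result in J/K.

ΔS_gas = -15.9 J/K

Entropy is a state function, so ΔS_gas depends only on the end states.
For an isothermal ideal gas ΔS_gas = nR ln(P₁/P₂) = 1.91 × 8.314 × ln(745/2030) = -15.9 J/K.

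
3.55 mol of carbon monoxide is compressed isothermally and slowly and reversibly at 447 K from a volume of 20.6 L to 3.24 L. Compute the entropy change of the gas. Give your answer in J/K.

ΔS_gas = -54.6 J/K

For an isothermal ideal gas ΔS_gas = nR ln(V₂/V₁) = 3.55 × 8.314 × ln(3.24/20.6) = -54.6 J/K.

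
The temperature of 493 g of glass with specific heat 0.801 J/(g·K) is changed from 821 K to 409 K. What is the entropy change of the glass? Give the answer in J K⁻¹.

ΔS = -275 J/K

ΔS = ∫dQ_rev/T = m c ln(T₂/T₁) = 493 × 0.801 × ln(409/821) = -275 J/K.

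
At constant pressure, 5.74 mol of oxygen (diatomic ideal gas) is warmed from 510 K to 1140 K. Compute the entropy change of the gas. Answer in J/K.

ΔS = 134 J/K

At constant pressure, ΔS = nC_p ln(T₂/T₁) with C_p = 7R/2 = 29.1 J mol⁻¹ K⁻¹.
ΔS = 5.74 × 29.1 × ln(1140/510) = 134 J/K.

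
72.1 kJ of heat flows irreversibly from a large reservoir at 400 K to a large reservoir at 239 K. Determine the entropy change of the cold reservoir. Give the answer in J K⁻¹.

ΔS_cold = 302 J/K

The cold reservoir gains heat Q, so ΔS_cold = +Q/T_C = 72100/239 = 302 J/K.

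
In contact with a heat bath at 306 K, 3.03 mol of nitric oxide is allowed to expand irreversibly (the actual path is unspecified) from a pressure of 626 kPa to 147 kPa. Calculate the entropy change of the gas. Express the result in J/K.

Entropy is a state function, so ΔS_gas depends only on the end states.
For an isothermal ideal gas ΔS_gas = nR ln(P₁/P₂) = 3.03 × 8.314 × ln(626/147) = 36.5 J/K.

ΔS_gas = 36.5 J/K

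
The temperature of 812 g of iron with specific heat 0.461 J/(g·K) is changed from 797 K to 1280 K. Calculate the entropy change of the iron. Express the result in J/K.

ΔS = 177 J/K

ΔS = ∫dQ_rev/T = m c ln(T₂/T₁) = 812 × 0.461 × ln(1280/797) = 177 J/K.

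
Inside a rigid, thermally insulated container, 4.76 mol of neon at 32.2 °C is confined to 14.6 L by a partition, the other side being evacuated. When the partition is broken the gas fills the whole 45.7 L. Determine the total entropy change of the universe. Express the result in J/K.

No heat is exchanged and no work is done, so the ideal-gas temperature stays constant.
Entropy is a state function; using a reversible isothermal path, ΔS_gas = nR ln(V₂/V₁) = 4.76 × 8.314 × ln(45.7/14.6) = 45.2 J/K.
The insulated surroundings exchange no heat, so ΔS_surr = 0 and ΔS_universe = ΔS_gas.

ΔS_universe = 45.2 J/K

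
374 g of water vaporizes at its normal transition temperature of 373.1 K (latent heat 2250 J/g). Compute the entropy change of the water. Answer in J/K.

Heat absorbed by the substance: Q = mL = 374 × 2250 = 841500 J.
At constant T, ΔS = Q_rev/T = 841500 / 373.1 = 2260 J/K.

ΔS = 2260 J/K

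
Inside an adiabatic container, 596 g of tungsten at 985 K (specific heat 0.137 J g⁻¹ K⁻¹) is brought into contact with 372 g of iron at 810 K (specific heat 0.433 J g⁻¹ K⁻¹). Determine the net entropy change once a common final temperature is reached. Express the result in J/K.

Energy balance: T_f = (m₁c₁T₁ + m₂c₂T₂)/(m₁c₁ + m₂c₂) = 868.87 K.
ΔS₁ = m₁c₁ ln(T_f/T₁) = 81.652 × ln(868.87/985) = -10.24 J/K.
ΔS₂ = m₂c₂ ln(T_f/T₂) = 161.076 × ln(868.87/810) = 11.3 J/K.
ΔS_total = -10.24 + 11.3 = 1.06 J/K.

ΔS_total = 1.06 J/K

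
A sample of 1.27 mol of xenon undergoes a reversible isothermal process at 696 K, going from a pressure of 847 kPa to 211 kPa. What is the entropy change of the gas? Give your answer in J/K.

ΔS_gas = 14.7 J/K

For an isothermal ideal gas ΔS_gas = nR ln(P₁/P₂) = 1.27 × 8.314 × ln(847/211) = 14.7 J/K.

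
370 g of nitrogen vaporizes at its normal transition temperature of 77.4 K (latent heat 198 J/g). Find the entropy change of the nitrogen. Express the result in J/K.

Heat absorbed by the substance: Q = mL = 370 × 198 = 73260 J.
At constant T, ΔS = Q_rev/T = 73260 / 77.4 = 947 J/K.

ΔS = 947 J/K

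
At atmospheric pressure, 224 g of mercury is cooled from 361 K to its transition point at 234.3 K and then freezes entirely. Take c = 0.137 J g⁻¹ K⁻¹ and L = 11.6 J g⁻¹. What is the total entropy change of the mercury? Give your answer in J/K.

ΔS = -24.4 J/K

Cooling step: ΔS₁ = m c ln(T_tr/T_i) = 224 × 0.137 × ln(234.3/361) = -13.27 J/K.
Phase change: ΔS₂ = −mL/T_tr = −224 × 11.6 / 234.3 = -11.09 J/K.
ΔS_total = (-13.27) + (-11.09) = -24.4 J/K.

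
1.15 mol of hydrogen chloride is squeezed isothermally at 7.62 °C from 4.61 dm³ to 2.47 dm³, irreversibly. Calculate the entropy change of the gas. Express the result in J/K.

Entropy is a state function, so ΔS_gas depends only on the end states.
For an isothermal ideal gas ΔS_gas = nR ln(V₂/V₁) = 1.15 × 8.314 × ln(2.47/4.61) = -5.97 J/K.

ΔS_gas = -5.97 J/K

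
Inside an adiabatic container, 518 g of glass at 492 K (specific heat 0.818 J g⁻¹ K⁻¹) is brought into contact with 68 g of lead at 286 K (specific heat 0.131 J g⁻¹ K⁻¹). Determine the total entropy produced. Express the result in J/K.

Energy balance: T_f = (m₁c₁T₁ + m₂c₂T₂)/(m₁c₁ + m₂c₂) = 487.76 K.
ΔS₁ = m₁c₁ ln(T_f/T₁) = 423.724 × ln(487.76/492) = -3.669 J/K.
ΔS₂ = m₂c₂ ln(T_f/T₂) = 8.908 × ln(487.76/286) = 4.755 J/K.
ΔS_total = -3.669 + 4.755 = 1.09 J/K.

ΔS_total = 1.09 J/K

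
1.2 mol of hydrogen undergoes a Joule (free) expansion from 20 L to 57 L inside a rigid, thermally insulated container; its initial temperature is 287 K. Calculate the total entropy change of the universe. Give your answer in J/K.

For an ideal gas in free expansion Q = 0 and W = 0, so T is unchanged.
Entropy is a state function; using a reversible isothermal path, ΔS_gas = nR ln(V₂/V₁) = 1.2 × 8.314 × ln(57/20) = 10.4 J/K.
The insulated surroundings exchange no heat, so ΔS_surr = 0 and ΔS_universe = ΔS_gas.

ΔS_universe = 10.4 J/K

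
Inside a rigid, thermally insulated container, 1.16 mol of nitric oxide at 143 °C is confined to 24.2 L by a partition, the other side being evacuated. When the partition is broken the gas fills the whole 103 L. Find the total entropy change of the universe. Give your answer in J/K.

No heat is exchanged and no work is done, so the ideal-gas temperature stays constant.
Entropy is a state function; using a reversible isothermal path, ΔS_gas = nR ln(V₂/V₁) = 1.16 × 8.314 × ln(103/24.2) = 14 J/K.
The insulated surroundings exchange no heat, so ΔS_surr = 0 and ΔS_universe = ΔS_gas.

ΔS_universe = 14 J/K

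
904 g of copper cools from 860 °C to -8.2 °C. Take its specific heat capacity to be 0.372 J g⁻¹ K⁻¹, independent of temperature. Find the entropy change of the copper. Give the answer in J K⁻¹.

ΔS = -489 J/K

In kelvin: T₁ = 1133.15 K, T₂ = 264.95 K. ΔS = ∫dQ_rev/T = m c ln(T₂/T₁) = 904 × 0.372 × ln(264.95/1133.15) = -489 J/K.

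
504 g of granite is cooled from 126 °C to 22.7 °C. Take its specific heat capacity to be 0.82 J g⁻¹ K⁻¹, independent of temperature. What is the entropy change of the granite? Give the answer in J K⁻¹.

In kelvin: T₁ = 399.15 K, T₂ = 295.85 K. ΔS = ∫dQ_rev/T = m c ln(T₂/T₁) = 504 × 0.82 × ln(295.85/399.15) = -124 J/K.

ΔS = -124 J/K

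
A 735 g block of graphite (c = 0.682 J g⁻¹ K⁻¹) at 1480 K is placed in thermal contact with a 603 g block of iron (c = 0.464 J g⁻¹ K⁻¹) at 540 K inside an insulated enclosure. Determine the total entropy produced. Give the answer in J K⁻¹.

Energy balance: T_f = (m₁c₁T₁ + m₂c₂T₂)/(m₁c₁ + m₂c₂) = 1143.3 K.
ΔS₁ = m₁c₁ ln(T_f/T₁) = 501.27 × ln(1143.3/1480) = -129.4 J/K.
ΔS₂ = m₂c₂ ln(T_f/T₂) = 279.792 × ln(1143.3/540) = 209.9 J/K.
ΔS_total = -129.4 + 209.9 = 80.5 J/K.

ΔS_total = 80.5 J/K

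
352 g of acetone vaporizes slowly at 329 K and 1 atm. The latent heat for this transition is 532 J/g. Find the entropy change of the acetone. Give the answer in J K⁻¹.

Heat absorbed by the substance: Q = mL = 352 × 532 = 187264 J.
At constant T, ΔS = Q_rev/T = 187264 / 329 = 569 J/K.

ΔS = 569 J/K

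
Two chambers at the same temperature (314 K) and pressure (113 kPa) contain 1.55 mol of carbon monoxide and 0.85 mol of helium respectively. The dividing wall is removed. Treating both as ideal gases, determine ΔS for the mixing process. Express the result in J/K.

ΔS_mix = 13 J/K

Mole fractions: x_A = 1.55/2.4 = 0.646, x_B = 0.354.
ΔS_mix = −R(n_A ln x_A + n_B ln x_B) = −8.314 × (1.55 ln 0.646 + 0.85 ln 0.354) = 13 J/K.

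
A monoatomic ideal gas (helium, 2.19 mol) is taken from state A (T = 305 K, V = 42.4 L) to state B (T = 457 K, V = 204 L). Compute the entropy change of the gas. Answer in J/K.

Entropy is a state function: ΔS = nC_V ln(T₂/T₁) + nR ln(V₂/V₁), with C_V = 3R/2 = 12.47 J mol⁻¹ K⁻¹ for a monoatomic ideal gas.
ΔS = 2.19 × [12.47 × ln(457/305) + 8.314 × ln(204/42.4)] = 39.6 J/K.

ΔS = 39.6 J/K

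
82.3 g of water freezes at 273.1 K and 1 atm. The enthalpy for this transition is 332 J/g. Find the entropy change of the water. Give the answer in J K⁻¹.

ΔS = -100 J/K

Heat released by the substance: Q = −mL = −82.3 × 332 = −27323.6 J.
At constant T, ΔS = Q_rev/T = −27323.6 / 273.1 = -100 J/K.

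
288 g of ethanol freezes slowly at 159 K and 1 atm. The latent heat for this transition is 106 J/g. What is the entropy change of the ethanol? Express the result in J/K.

ΔS = -192 J/K

Heat released by the substance: Q = −mL = −288 × 106 = −30528 J.
At constant T, ΔS = Q_rev/T = −30528 / 159 = -192 J/K.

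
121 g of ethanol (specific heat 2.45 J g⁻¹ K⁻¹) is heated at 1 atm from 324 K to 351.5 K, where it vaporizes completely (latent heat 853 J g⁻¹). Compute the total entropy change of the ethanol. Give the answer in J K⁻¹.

ΔS = 318 J/K

Warming step: ΔS₁ = m c ln(T_tr/T_i) = 121 × 2.45 × ln(351.5/324) = 24.15 J/K.
Phase change: ΔS₂ = +mL/T_tr = 121 × 853 / 351.5 = 293.6 J/K.
ΔS_total = (24.15) + (293.6) = 318 J/K.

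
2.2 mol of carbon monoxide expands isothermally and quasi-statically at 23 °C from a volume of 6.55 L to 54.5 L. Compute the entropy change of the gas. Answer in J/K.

ΔS_gas = 38.8 J/K

For an isothermal ideal gas ΔS_gas = nR ln(V₂/V₁) = 2.2 × 8.314 × ln(54.5/6.55) = 38.8 J/K.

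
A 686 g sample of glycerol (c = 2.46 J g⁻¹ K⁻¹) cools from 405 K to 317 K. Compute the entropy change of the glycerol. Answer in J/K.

ΔS = -413 J/K

ΔS = ∫dQ_rev/T = m c ln(T₂/T₁) = 686 × 2.46 × ln(317/405) = -413 J/K.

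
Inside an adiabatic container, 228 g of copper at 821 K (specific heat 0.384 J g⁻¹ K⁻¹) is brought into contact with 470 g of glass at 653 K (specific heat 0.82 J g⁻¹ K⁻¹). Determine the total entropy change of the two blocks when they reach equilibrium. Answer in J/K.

ΔS_total = 1.96 J/K

Energy balance: T_f = (m₁c₁T₁ + m₂c₂T₂)/(m₁c₁ + m₂c₂) = 684.1 K.
ΔS₁ = m₁c₁ ln(T_f/T₁) = 87.552 × ln(684.1/821) = -15.97 J/K.
ΔS₂ = m₂c₂ ln(T_f/T₂) = 385.4 × ln(684.1/653) = 17.93 J/K.
ΔS_total = -15.97 + 17.93 = 1.96 J/K.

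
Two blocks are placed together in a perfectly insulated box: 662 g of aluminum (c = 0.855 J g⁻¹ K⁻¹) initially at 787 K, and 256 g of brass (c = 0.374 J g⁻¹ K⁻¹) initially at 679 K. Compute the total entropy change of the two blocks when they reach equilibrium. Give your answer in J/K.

Energy balance: T_f = (m₁c₁T₁ + m₂c₂T₂)/(m₁c₁ + m₂c₂) = 771.37 K.
ΔS₁ = m₁c₁ ln(T_f/T₁) = 566.01 × ln(771.37/787) = -11.351 J/K.
ΔS₂ = m₂c₂ ln(T_f/T₂) = 95.744 × ln(771.37/679) = 12.212 J/K.
ΔS_total = -11.351 + 12.212 = 0.861 J/K.

ΔS_total = 0.861 J/K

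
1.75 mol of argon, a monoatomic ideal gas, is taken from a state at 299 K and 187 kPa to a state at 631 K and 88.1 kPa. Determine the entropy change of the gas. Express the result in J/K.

ΔS = nC_p ln(T₂/T₁) − nR ln(P₂/P₁), with C_p = 5R/2 = 20.79 J mol⁻¹ K⁻¹ for a monoatomic ideal gas.
ΔS = 1.75 × [20.79 × ln(631/299) − 8.314 × ln(88.1/187)] = 38.1 J/K.

ΔS = 38.1 J/K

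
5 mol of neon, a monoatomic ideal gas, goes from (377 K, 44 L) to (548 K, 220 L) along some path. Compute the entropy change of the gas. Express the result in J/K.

Entropy is a state function: ΔS = nC_V ln(T₂/T₁) + nR ln(V₂/V₁), with C_V = 3R/2 = 12.47 J mol⁻¹ K⁻¹ for a monoatomic ideal gas.
ΔS = 5 × [12.47 × ln(548/377) + 8.314 × ln(220/44)] = 90.2 J/K.

ΔS = 90.2 J/K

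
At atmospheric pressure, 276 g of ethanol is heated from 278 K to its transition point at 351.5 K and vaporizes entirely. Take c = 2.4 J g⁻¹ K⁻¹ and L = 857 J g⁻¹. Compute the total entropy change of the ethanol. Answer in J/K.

ΔS = 828 J/K

Warming step: ΔS₁ = m c ln(T_tr/T_i) = 276 × 2.4 × ln(351.5/278) = 155.4 J/K.
Phase change: ΔS₂ = +mL/T_tr = 276 × 857 / 351.5 = 672.9 J/K.
ΔS_total = (155.4) + (672.9) = 828 J/K.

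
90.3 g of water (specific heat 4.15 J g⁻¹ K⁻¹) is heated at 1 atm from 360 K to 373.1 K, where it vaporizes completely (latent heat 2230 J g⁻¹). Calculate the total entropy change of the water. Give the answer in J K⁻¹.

ΔS = 553 J/K

Warming step: ΔS₁ = m c ln(T_tr/T_i) = 90.3 × 4.15 × ln(373.1/360) = 13.39 J/K.
Phase change: ΔS₂ = +mL/T_tr = 90.3 × 2230 / 373.1 = 539.7 J/K.
ΔS_total = (13.39) + (539.7) = 553 J/K.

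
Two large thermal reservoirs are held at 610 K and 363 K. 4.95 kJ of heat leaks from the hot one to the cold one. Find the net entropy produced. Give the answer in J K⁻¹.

ΔS_hot = −Q/T_H = −4950/610 = -8.1148 J/K and ΔS_cold = +Q/T_C = 4950/363 = 13.636 J/K.
ΔS_total = -8.1148 + 13.636 = 5.52 J/K, positive as the second law requires.

ΔS_total = 5.52 J/K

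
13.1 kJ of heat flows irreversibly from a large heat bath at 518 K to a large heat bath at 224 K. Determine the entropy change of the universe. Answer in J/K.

ΔS_hot = −Q/T_H = −13100/518 = -25.29 J/K and ΔS_cold = +Q/T_C = 13100/224 = 58.48 J/K.
ΔS_total = -25.29 + 58.48 = 33.2 J/K, positive as the second law requires.

ΔS_total = 33.2 J/K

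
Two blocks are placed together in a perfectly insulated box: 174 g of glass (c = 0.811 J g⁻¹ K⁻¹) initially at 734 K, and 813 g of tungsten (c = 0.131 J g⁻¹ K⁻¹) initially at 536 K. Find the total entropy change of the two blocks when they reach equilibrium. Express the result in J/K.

Energy balance: T_f = (m₁c₁T₁ + m₂c₂T₂)/(m₁c₁ + m₂c₂) = 648.84 K.
ΔS₁ = m₁c₁ ln(T_f/T₁) = 141.114 × ln(648.84/734) = -17.403 J/K.
ΔS₂ = m₂c₂ ln(T_f/T₂) = 106.503 × ln(648.84/536) = 20.347 J/K.
ΔS_total = -17.403 + 20.347 = 2.94 J/K.

ΔS_total = 2.94 J/K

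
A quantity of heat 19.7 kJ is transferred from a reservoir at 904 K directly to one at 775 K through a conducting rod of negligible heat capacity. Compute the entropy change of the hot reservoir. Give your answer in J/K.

The hot reservoir loses heat Q, so ΔS_hot = −Q/T_H = −19700/904 = -21.8 J/K.

ΔS_hot = -21.8 J/K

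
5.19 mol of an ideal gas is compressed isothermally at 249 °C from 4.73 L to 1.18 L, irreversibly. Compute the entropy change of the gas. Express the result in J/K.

ΔS_gas = -59.9 J/K

Entropy is a state function, so ΔS_gas depends only on the end states.
For an isothermal ideal gas ΔS_gas = nR ln(V₂/V₁) = 5.19 × 8.314 × ln(1.18/4.73) = -59.9 J/K.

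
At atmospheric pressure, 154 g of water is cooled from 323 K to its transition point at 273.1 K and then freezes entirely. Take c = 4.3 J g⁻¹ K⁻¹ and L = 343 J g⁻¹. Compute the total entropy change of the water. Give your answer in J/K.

Cooling step: ΔS₁ = m c ln(T_tr/T_i) = 154 × 4.3 × ln(273.1/323) = -111.13 J/K.
Phase change: ΔS₂ = −mL/T_tr = −154 × 343 / 273.1 = -193.42 J/K.
ΔS_total = (-111.13) + (-193.42) = -305 J/K.

ΔS = -305 J/K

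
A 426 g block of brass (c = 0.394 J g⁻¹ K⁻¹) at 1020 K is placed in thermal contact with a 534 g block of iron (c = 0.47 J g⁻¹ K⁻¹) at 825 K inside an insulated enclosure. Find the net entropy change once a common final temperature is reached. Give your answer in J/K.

Energy balance: T_f = (m₁c₁T₁ + m₂c₂T₂)/(m₁c₁ + m₂c₂) = 903.15 K.
ΔS₁ = m₁c₁ ln(T_f/T₁) = 167.844 × ln(903.15/1020) = -20.42 J/K.
ΔS₂ = m₂c₂ ln(T_f/T₂) = 250.98 × ln(903.15/825) = 22.71 J/K.
ΔS_total = -20.42 + 22.71 = 2.29 J/K.

ΔS_total = 2.29 J/K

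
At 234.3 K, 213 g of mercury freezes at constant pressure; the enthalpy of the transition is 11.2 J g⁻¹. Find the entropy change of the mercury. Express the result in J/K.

Heat released by the substance: Q = −mL = −213 × 11.2 = −2385.6 J.
At constant T, ΔS = Q_rev/T = −2385.6 / 234.3 = -10.2 J/K.

ΔS = -10.2 J/K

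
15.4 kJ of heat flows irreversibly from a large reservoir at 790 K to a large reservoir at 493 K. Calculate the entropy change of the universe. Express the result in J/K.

ΔS_hot = −Q/T_H = −15400/790 = -19.494 J/K and ΔS_cold = +Q/T_C = 15400/493 = 31.237 J/K.
ΔS_total = -19.494 + 31.237 = 11.7 J/K, positive as the second law requires.

ΔS_total = 11.7 J/K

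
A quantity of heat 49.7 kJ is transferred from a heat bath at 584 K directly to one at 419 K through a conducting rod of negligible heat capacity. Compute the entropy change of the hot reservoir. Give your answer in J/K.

The hot reservoir loses heat Q, so ΔS_hot = −Q/T_H = −49700/584 = -85.1 J/K.

ΔS_hot = -85.1 J/K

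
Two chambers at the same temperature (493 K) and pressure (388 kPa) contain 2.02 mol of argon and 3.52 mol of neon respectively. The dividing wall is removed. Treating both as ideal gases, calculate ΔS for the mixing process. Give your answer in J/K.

ΔS_mix = 30.2 J/K

Mole fractions: x_A = 2.02/5.54 = 0.365, x_B = 0.635.
ΔS_mix = −R(n_A ln x_A + n_B ln x_B) = −8.314 × (2.02 ln 0.365 + 3.52 ln 0.635) = 30.2 J/K.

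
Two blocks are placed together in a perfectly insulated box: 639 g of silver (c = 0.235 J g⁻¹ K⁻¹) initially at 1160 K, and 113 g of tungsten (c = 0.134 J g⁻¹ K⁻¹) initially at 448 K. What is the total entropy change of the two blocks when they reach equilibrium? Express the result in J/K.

ΔS_total = 4.84 J/K

Energy balance: T_f = (m₁c₁T₁ + m₂c₂T₂)/(m₁c₁ + m₂c₂) = 1094.8 K.
ΔS₁ = m₁c₁ ln(T_f/T₁) = 150.165 × ln(1094.8/1160) = -8.689 J/K.
ΔS₂ = m₂c₂ ln(T_f/T₂) = 15.142 × ln(1094.8/448) = 13.53 J/K.
ΔS_total = -8.689 + 13.53 = 4.84 J/K.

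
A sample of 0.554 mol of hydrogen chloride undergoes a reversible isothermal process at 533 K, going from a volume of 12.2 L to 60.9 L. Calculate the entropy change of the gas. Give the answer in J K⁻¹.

For an isothermal ideal gas ΔS_gas = nR ln(V₂/V₁) = 0.554 × 8.314 × ln(60.9/12.2) = 7.41 J/K.

ΔS_gas = 7.41 J/K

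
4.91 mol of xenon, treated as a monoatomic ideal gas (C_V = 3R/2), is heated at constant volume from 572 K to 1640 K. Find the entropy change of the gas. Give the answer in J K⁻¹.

ΔS = 64.5 J/K

At constant volume, ΔS = nC_V ln(T₂/T₁) with C_V = 3R/2 = 12.47 J mol⁻¹ K⁻¹.
ΔS = 4.91 × 12.47 × ln(1640/572) = 64.5 J/K.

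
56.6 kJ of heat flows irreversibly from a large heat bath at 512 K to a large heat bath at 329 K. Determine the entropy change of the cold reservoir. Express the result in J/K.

The cold reservoir gains heat Q, so ΔS_cold = +Q/T_C = 56600/329 = 172 J/K.

ΔS_cold = 172 J/K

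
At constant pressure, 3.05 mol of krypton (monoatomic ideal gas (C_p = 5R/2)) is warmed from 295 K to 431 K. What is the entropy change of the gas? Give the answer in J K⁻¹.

At constant pressure, ΔS = nC_p ln(T₂/T₁) with C_p = 5R/2 = 20.79 J mol⁻¹ K⁻¹.
ΔS = 3.05 × 20.79 × ln(431/295) = 24 J/K.

ΔS = 24 J/K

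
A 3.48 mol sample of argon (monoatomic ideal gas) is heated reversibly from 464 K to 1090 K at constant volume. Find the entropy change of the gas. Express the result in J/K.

At constant volume, ΔS = nC_V ln(T₂/T₁) with C_V = 3R/2 = 12.47 J mol⁻¹ K⁻¹.
ΔS = 3.48 × 12.47 × ln(1090/464) = 37.1 J/K.

ΔS = 37.1 J/K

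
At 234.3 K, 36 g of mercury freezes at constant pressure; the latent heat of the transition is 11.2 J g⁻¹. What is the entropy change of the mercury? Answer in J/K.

ΔS = -1.72 J/K

Heat released by the substance: Q = −mL = −36 × 11.2 = −403.2 J.
At constant T, ΔS = Q_rev/T = −403.2 / 234.3 = -1.72 J/K.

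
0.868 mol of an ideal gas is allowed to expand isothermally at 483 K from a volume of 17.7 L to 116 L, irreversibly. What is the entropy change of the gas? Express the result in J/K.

Entropy is a state function, so ΔS_gas depends only on the end states.
For an isothermal ideal gas ΔS_gas = nR ln(V₂/V₁) = 0.868 × 8.314 × ln(116/17.7) = 13.6 J/K.

ΔS_gas = 13.6 J/K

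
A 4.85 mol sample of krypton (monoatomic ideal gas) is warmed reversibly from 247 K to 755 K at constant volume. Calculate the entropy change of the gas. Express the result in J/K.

ΔS = 67.6 J/K

At constant volume, ΔS = nC_V ln(T₂/T₁) with C_V = 3R/2 = 12.47 J mol⁻¹ K⁻¹.
ΔS = 4.85 × 12.47 × ln(755/247) = 67.6 J/K.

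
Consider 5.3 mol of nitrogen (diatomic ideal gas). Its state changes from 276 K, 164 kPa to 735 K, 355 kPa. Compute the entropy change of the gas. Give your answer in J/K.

ΔS = 117 J/K

ΔS = nC_p ln(T₂/T₁) − nR ln(P₂/P₁), with C_p = 7R/2 = 29.1 J mol⁻¹ K⁻¹ for a diatomic ideal gas.
ΔS = 5.3 × [29.1 × ln(735/276) − 8.314 × ln(355/164)] = 117 J/K.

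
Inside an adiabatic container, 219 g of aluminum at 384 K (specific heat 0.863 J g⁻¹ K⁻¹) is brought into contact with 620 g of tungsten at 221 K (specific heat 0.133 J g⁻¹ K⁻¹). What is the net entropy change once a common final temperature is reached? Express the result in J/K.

Energy balance: T_f = (m₁c₁T₁ + m₂c₂T₂)/(m₁c₁ + m₂c₂) = 334.49 K.
ΔS₁ = m₁c₁ ln(T_f/T₁) = 188.997 × ln(334.49/384) = -26.09 J/K.
ΔS₂ = m₂c₂ ln(T_f/T₂) = 82.46 × ln(334.49/221) = 34.17 J/K.
ΔS_total = -26.09 + 34.17 = 8.08 J/K.

ΔS_total = 8.08 J/K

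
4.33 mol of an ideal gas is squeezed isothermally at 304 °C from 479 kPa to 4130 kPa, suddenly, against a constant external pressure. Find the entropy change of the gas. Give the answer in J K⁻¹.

Entropy is a state function, so ΔS_gas depends only on the end states.
For an isothermal ideal gas ΔS_gas = nR ln(P₁/P₂) = 4.33 × 8.314 × ln(479/4130) = -77.6 J/K.

ΔS_gas = -77.6 J/K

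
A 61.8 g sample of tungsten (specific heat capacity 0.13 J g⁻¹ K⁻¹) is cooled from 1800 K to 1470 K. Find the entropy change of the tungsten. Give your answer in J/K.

ΔS = ∫dQ_rev/T = m c ln(T₂/T₁) = 61.8 × 0.13 × ln(1470/1800) = -1.63 J/K.

ΔS = -1.63 J/K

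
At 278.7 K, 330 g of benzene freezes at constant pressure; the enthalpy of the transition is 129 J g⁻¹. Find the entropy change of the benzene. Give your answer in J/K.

Heat released by the substance: Q = −mL = −330 × 129 = −42570 J.
At constant T, ΔS = Q_rev/T = −42570 / 278.7 = -153 J/K.

ΔS = -153 J/K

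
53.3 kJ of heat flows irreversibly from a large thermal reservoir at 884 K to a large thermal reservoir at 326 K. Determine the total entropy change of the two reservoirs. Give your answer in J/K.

ΔS_total = 103 J/K

ΔS_hot = −Q/T_H = −53300/884 = -60.29 J/K and ΔS_cold = +Q/T_C = 53300/326 = 163.5 J/K.
ΔS_total = -60.29 + 163.5 = 103 J/K, positive as the second law requires.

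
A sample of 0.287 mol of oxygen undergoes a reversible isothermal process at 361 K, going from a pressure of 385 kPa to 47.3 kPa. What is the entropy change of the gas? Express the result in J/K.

ΔS_gas = 5 J/K

For an isothermal ideal gas ΔS_gas = nR ln(P₁/P₂) = 0.287 × 8.314 × ln(385/47.3) = 5 J/K.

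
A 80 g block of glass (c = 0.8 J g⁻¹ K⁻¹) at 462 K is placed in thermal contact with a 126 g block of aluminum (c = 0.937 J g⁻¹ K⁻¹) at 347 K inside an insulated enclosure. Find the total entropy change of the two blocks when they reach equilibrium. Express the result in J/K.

Energy balance: T_f = (m₁c₁T₁ + m₂c₂T₂)/(m₁c₁ + m₂c₂) = 387.43 K.
ΔS₁ = m₁c₁ ln(T_f/T₁) = 64 × ln(387.43/462) = -11.27 J/K.
ΔS₂ = m₂c₂ ln(T_f/T₂) = 118.062 × ln(387.43/347) = 13.01 J/K.
ΔS_total = -11.27 + 13.01 = 1.74 J/K.

ΔS_total = 1.74 J/K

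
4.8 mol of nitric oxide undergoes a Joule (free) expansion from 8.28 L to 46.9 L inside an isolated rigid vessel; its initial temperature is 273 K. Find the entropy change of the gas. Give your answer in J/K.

ΔS_gas = 69.2 J/K

No heat is exchanged and no work is done, so the ideal-gas temperature stays constant.
Entropy is a state function; using a reversible isothermal path, ΔS_gas = nR ln(V₂/V₁) = 4.8 × 8.314 × ln(46.9/8.28) = 69.2 J/K.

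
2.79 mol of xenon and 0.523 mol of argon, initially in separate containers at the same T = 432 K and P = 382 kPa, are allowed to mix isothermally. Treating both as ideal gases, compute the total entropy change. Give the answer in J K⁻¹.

ΔS_mix = 12 J/K

Mole fractions: x_A = 2.79/3.31 = 0.842, x_B = 0.158.
ΔS_mix = −R(n_A ln x_A + n_B ln x_B) = −8.314 × (2.79 ln 0.842 + 0.523 ln 0.158) = 12 J/K.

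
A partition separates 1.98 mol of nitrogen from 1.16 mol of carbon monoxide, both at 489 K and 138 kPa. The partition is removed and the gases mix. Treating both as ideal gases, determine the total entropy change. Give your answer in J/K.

Mole fractions: x_A = 1.98/3.14 = 0.631, x_B = 0.369.
ΔS_mix = −R(n_A ln x_A + n_B ln x_B) = −8.314 × (1.98 ln 0.631 + 1.16 ln 0.369) = 17.2 J/K.

ΔS_mix = 17.2 J/K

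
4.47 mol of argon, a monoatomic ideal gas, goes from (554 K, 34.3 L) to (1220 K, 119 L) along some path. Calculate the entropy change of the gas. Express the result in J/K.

Entropy is a state function: ΔS = nC_V ln(T₂/T₁) + nR ln(V₂/V₁), with C_V = 3R/2 = 12.47 J mol⁻¹ K⁻¹ for a monoatomic ideal gas.
ΔS = 4.47 × [12.47 × ln(1220/554) + 8.314 × ln(119/34.3)] = 90.2 J/K.

ΔS = 90.2 J/K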